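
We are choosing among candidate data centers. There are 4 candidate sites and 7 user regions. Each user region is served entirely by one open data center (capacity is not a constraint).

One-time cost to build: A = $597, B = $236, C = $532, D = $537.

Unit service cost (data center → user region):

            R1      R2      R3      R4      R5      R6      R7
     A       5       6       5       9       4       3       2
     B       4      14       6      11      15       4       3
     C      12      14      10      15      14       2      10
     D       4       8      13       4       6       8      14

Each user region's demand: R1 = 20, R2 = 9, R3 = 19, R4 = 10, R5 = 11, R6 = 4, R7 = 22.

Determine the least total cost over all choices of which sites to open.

Minimum total cost: 913

For any fixed open set, each user region goes to its cheapest open site; total = fixed + service.
{B}: R1→B 4·20=80, R2→B 14·9=126, R3→B 6·19=114, R4→B 11·10=110, R5→B 15·11=165, R6→B 4·4=16, R7→B 3·22=66. Service 677; fixed 236; total 913.
{A}: service 439 + fixed 597 = 1036
{B, D}: R1→B 4·20=80, R2→D 8·9=72, R3→B 6·19=114, R4→D 4·10=40, R5→D 6·11=66, R6→B 4·4=16, R7→B 3·22=66. Service 454; fixed 773; total 1227.
{A, B, C, D}: R1→B 4·20=80, R2→A 6·9=54, R3→A 5·19=95, R4→D 4·10=40, R5→A 4·11=44, R6→C 2·4=8, R7→A 2·22=44. Service 365; fixed 1902; total 2267.
No other subset beats 913.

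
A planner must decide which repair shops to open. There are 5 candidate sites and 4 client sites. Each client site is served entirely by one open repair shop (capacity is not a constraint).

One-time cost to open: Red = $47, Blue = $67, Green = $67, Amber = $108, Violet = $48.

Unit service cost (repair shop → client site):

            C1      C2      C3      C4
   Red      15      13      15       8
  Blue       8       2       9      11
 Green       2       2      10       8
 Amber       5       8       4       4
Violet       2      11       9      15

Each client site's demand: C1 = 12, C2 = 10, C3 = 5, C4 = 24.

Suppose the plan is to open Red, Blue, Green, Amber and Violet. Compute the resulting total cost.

Each client site is assigned to its cheapest site among the open ones.
{Red, Blue, Green, Amber, Violet}: C1→Green 2·12=24, C2→Blue 2·10=20, C3→Amber 4·5=20, C4→Amber 4·24=96. Service 160; fixed 337; total 497.

Total cost: 497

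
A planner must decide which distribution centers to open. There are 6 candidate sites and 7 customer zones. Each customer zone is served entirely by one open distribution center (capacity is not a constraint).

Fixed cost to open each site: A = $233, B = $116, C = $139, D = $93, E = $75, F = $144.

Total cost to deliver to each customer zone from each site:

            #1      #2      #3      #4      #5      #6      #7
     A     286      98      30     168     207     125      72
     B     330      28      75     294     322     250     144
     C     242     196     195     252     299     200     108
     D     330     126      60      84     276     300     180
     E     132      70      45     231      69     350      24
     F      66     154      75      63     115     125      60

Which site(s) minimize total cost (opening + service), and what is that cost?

Open E and F; minimum total cost 681.

For any fixed open set, each customer zone goes to its cheapest open site; total = fixed + service.
{E, F}: #1→F 66, #2→E 70, #3→E 45, #4→F 63, #5→E 69, #6→F 125, #7→E 24. Service 462; fixed 219; total 681.
{B, E, F}: service 420 + fixed 335 = 755
{D, E, F}: #1→F 66, #2→E 70, #3→E 45, #4→F 63, #5→E 69, #6→F 125, #7→E 24. Service 462; fixed 312; total 774.
{A, B, C, D, E, F}: service 405 + fixed 800 = 1205
No other subset beats 681.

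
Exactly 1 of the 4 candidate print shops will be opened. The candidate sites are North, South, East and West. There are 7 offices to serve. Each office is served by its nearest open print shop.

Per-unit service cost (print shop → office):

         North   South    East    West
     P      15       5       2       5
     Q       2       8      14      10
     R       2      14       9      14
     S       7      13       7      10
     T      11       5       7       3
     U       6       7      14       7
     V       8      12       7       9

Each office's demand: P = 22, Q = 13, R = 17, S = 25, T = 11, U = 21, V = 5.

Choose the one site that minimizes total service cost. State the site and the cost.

With exactly 1 open, each office uses its cheapest among the chosen.
{North}: P→North 15·22=330, Q→North 2·13=26, R→North 2·17=34, S→North 7·25=175, T→North 11·11=121, U→North 6·21=126, V→North 8·5=40. Service cost 852.
{West}: service cost 953
{East}: service cost 960
Among all 4 size-1 choices, {North} is lowest.

Choose North only; total service cost 852.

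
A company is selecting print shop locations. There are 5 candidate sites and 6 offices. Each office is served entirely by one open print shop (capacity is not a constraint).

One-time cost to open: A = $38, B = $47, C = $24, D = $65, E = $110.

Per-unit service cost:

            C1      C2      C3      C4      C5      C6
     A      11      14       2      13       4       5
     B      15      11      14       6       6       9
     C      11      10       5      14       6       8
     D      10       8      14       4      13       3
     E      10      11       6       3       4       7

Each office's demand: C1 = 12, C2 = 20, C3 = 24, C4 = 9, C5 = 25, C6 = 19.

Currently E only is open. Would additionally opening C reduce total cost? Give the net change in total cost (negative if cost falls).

Yes — net change −20 (cost falls by 20).

Current service cost with {E}: 744.
Adding C: each office re-picks its cheapest; new service cost 700, saving 44.
Extra fixed cost: 24. Net change = 24 − 44 = -20.
(Totals: 854 → 834.)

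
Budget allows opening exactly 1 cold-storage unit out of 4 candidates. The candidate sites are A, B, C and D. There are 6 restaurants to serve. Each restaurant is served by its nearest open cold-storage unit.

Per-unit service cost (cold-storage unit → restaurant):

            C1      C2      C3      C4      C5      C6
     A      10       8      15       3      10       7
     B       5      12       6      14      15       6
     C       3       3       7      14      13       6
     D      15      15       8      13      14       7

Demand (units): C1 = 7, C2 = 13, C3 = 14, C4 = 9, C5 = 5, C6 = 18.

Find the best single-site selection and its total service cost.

With exactly 1 open, each restaurant uses its cheapest among the chosen.
{C}: C1→C 3·7=21, C2→C 3·13=39, C3→C 7·14=98, C4→C 14·9=126, C5→C 13·5=65, C6→C 6·18=108. Service cost 457.
{B}: service cost 584
{A}: service cost 587
Among all 4 size-1 choices, {C} is lowest.

Choose C only; total service cost 457.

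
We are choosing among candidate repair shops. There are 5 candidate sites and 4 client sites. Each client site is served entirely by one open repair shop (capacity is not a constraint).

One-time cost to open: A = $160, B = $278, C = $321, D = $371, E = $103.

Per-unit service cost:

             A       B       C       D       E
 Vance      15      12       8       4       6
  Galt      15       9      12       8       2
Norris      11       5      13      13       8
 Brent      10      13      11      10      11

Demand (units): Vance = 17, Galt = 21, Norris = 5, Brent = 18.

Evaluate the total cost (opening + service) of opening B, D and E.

Each client site is assigned to its cheapest site among the open ones.
{B, D, E}: Vance→D 4·17=68, Galt→E 2·21=42, Norris→B 5·5=25, Brent→D 10·18=180. Service 315; fixed 752; total 1067.

Total cost: 1067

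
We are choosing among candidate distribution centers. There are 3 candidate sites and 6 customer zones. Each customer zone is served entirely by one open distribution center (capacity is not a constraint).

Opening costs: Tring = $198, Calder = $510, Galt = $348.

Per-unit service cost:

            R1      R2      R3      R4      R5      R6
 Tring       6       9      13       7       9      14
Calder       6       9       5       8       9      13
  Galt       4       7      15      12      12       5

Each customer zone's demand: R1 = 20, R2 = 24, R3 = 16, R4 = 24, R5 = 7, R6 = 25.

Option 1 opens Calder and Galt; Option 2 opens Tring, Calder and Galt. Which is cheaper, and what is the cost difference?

Option 1: {Calder, Galt}: R1→Galt 4·20=80, R2→Galt 7·24=168, R3→Calder 5·16=80, R4→Calder 8·24=192, R5→Calder 9·7=63, R6→Galt 5·25=125. Service 708; fixed 858; total 1566.
Option 2: {Tring, Calder, Galt}: R1→Galt 4·20=80, R2→Galt 7·24=168, R3→Calder 5·16=80, R4→Tring 7·24=168, R5→Tring 9·7=63, R6→Galt 5·25=125. Service 684; fixed 1056; total 1740.
Difference: |1566 − 1740| = 174.

Option 1 is cheaper by 174.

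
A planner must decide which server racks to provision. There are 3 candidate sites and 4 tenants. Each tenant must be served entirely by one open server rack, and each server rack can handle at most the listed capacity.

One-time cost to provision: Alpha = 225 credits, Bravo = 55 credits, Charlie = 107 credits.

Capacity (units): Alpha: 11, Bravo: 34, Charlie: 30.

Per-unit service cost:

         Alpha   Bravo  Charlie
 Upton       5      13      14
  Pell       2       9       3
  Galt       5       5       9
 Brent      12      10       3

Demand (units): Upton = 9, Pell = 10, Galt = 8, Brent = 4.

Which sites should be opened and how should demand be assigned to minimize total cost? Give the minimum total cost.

Minimum total cost: 342

Open {Bravo}: Upton→Bravo 13·9=117, Pell→Bravo 9·10=90, Galt→Bravo 5·8=40, Brent→Bravo 10·4=40.
Loads: Bravo carries 31/34. Service 287; fixed 55; total 342.
Next best feasible plan costs 361.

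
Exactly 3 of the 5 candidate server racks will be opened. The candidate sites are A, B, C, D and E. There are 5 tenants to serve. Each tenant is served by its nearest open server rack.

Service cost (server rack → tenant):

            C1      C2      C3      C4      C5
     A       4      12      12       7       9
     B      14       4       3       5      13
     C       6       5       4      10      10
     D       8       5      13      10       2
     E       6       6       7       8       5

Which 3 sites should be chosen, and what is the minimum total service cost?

With exactly 3 open, each tenant uses its cheapest among the chosen.
{A, B, D}: C1→A 4, C2→B 4, C3→B 3, C4→B 5, C5→D 2. Service cost 18.
{B, C, D}: service cost 20
{B, D, E}: service cost 20
Among all 10 size-3 choices, {A, B, D} is lowest.

Choose A, B and D; total service cost 18.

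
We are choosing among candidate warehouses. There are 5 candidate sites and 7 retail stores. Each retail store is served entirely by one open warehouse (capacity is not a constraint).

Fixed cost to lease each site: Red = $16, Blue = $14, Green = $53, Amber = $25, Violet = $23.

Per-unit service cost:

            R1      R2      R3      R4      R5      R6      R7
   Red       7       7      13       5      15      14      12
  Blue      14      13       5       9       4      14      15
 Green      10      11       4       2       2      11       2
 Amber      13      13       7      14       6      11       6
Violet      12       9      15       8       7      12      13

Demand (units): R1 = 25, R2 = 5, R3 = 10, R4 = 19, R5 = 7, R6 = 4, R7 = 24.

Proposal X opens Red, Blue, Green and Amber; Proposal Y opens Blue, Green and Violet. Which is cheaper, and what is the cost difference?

Proposal X is cheaper by 67.

Proposal X: {Red, Blue, Green, Amber}: R1→Red 7·25=175, R2→Red 7·5=35, R3→Green 4·10=40, R4→Green 2·19=38, R5→Green 2·7=14, R6→Green 11·4=44, R7→Green 2·24=48. Service 394; fixed 108; total 502.
Proposal Y: {Blue, Green, Violet}: R1→Green 10·25=250, R2→Violet 9·5=45, R3→Green 4·10=40, R4→Green 2·19=38, R5→Green 2·7=14, R6→Green 11·4=44, R7→Green 2·24=48. Service 479; fixed 90; total 569.
Difference: |502 − 569| = 67.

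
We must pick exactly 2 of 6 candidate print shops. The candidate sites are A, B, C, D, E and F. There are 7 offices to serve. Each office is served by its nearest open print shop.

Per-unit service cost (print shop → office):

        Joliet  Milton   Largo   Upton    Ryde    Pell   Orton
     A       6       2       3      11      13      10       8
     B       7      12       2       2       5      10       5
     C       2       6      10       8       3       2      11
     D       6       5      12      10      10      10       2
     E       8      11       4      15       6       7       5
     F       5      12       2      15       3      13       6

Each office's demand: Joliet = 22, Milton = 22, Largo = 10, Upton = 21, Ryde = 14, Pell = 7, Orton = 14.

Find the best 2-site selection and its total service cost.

Choose B and C; total service cost 364.

With exactly 2 open, each office uses its cheapest among the chosen.
{B, C}: Joliet→C 2·22=44, Milton→C 6·22=132, Largo→B 2·10=20, Upton→B 2·21=42, Ryde→C 3·14=42, Pell→C 2·7=14, Orton→B 5·14=70. Service cost 364.
{A, B}: service cost 448
{A, C}: service cost 454
Among all 15 size-2 choices, {B, C} is lowest.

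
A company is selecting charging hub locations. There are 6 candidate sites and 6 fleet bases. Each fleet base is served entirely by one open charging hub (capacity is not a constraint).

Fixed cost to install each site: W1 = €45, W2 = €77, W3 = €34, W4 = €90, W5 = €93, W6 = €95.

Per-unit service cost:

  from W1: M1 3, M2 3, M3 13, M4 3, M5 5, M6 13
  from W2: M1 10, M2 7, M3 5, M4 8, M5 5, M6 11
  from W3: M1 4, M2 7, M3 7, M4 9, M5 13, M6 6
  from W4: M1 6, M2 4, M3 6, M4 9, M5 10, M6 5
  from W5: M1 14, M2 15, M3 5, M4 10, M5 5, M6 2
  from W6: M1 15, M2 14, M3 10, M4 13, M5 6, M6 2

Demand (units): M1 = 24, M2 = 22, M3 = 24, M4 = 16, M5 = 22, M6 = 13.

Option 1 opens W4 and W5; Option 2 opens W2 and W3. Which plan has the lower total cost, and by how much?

Option 2 is cheaper by 18.

Option 1: {W4, W5}: M1→W4 6·24=144, M2→W4 4·22=88, M3→W5 5·24=120, M4→W4 9·16=144, M5→W5 5·22=110, M6→W5 2·13=26. Service 632; fixed 183; total 815.
Option 2: {W2, W3}: M1→W3 4·24=96, M2→W2 7·22=154, M3→W2 5·24=120, M4→W2 8·16=128, M5→W2 5·22=110, M6→W3 6·13=78. Service 686; fixed 111; total 797.
Difference: |815 − 797| = 18.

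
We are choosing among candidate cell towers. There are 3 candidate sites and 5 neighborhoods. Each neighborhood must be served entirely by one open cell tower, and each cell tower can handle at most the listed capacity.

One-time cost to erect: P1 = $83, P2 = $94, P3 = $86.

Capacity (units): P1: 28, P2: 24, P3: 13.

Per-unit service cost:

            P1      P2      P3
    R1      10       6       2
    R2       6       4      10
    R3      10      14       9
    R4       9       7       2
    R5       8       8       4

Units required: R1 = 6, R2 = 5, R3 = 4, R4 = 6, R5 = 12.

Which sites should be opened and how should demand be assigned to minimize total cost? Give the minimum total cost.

Open {P1, P3}: R1→P3 2·6=12, R2→P1 6·5=30, R3→P1 10·4=40, R4→P3 2·6=12, R5→P1 8·12=96.
Loads: P1 carries 21/28, P3 carries 12/13. Service 190; fixed 169; total 359.
Next best feasible plan costs 376.

Minimum total cost: 359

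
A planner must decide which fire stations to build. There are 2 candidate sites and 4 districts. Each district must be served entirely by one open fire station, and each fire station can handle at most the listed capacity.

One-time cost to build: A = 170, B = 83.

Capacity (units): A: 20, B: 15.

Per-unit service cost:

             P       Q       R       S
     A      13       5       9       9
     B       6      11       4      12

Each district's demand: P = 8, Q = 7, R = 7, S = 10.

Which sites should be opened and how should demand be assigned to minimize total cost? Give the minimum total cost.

Open {A, B}: P→B 6·8=48, Q→A 5·7=35, R→B 4·7=28, S→A 9·10=90.
Loads: A carries 17/20, B carries 15/15. Service 201; fixed 253; total 454.
Next best feasible plan costs 531.

Minimum total cost: 454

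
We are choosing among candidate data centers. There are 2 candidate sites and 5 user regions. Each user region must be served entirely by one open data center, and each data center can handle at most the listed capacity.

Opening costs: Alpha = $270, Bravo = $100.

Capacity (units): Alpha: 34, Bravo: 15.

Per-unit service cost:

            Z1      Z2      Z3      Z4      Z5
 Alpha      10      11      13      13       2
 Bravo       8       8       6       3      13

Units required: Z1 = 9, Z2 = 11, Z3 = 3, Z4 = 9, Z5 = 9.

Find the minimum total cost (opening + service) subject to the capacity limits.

Minimum total cost: 644

Open {Alpha, Bravo}: Z1→Alpha 10·9=90, Z2→Alpha 11·11=121, Z3→Bravo 6·3=18, Z4→Bravo 3·9=27, Z5→Alpha 2·9=18.
Loads: Alpha carries 29/34, Bravo carries 12/15. Service 274; fixed 370; total 644.
Next best feasible plan costs 665.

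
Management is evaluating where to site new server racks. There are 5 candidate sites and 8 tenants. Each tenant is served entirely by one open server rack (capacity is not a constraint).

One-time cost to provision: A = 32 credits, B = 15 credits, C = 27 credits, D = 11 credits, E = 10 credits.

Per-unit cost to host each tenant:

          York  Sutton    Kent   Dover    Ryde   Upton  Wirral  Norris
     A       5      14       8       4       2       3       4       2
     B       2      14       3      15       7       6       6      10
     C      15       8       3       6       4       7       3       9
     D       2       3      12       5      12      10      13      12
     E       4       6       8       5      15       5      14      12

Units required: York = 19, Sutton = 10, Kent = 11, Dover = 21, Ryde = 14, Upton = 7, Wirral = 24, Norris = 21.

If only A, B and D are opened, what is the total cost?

Total cost: 430

Each tenant is assigned to its cheapest site among the open ones.
{A, B, D}: York→B 2·19=38, Sutton→D 3·10=30, Kent→B 3·11=33, Dover→A 4·21=84, Ryde→A 2·14=28, Upton→A 3·7=21, Wirral→A 4·24=96, Norris→A 2·21=42. Service 372; fixed 58; total 430.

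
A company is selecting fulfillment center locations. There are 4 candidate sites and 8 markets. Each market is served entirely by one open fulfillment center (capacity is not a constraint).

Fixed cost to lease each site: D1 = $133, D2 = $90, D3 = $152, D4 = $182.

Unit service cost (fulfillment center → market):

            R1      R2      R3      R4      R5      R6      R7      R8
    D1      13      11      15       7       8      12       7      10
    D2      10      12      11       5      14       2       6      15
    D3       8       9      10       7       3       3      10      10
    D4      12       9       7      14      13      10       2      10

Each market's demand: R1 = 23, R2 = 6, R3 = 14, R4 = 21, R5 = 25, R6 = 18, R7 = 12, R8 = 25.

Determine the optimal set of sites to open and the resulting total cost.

For any fixed open set, each market goes to its cheapest open site; total = fixed + service.
{D2, D3}: R1→D3 8·23=184, R2→D3 9·6=54, R3→D3 10·14=140, R4→D2 5·21=105, R5→D3 3·25=75, R6→D2 2·18=36, R7→D2 6·12=72, R8→D3 10·25=250. Service 916; fixed 242; total 1158.
{D3}: service 1024 + fixed 152 = 1176
{D3, D4}: service 886 + fixed 334 = 1220
{D1, D2, D3, D4}: R1→D3 8·23=184, R2→D3 9·6=54, R3→D4 7·14=98, R4→D2 5·21=105, R5→D3 3·25=75, R6→D2 2·18=36, R7→D4 2·12=24, R8→D1 10·25=250. Service 826; fixed 557; total 1383.
(All 15 nonempty subsets were checked; D2 and D3 is lowest.)

Open D2 and D3; minimum total cost 1158.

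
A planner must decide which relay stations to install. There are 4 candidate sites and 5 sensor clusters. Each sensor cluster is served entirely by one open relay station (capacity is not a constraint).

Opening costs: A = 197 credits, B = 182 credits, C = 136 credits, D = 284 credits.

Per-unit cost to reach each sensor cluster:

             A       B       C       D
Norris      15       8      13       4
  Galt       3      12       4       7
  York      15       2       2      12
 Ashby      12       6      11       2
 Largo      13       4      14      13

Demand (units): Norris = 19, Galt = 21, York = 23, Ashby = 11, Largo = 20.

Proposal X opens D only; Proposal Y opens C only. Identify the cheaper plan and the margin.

Proposal Y is cheaper by 151.

Proposal X: {D}: Norris→D 4·19=76, Galt→D 7·21=147, York→D 12·23=276, Ashby→D 2·11=22, Largo→D 13·20=260. Service 781; fixed 284; total 1065.
Proposal Y: {C}: Norris→C 13·19=247, Galt→C 4·21=84, York→C 2·23=46, Ashby→C 11·11=121, Largo→C 14·20=280. Service 778; fixed 136; total 914.
Difference: |1065 − 914| = 151.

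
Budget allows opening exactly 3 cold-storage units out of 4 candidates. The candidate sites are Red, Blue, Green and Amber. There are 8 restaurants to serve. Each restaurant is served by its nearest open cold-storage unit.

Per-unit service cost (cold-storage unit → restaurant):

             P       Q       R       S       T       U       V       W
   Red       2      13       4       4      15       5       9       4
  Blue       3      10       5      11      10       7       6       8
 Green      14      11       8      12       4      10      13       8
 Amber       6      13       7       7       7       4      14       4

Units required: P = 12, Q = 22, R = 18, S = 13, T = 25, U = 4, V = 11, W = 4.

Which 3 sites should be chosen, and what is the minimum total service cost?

Choose Red, Blue and Green; total service cost 570.

With exactly 3 open, each restaurant uses its cheapest among the chosen.
{Red, Blue, Green}: P→Red 2·12=24, Q→Blue 10·22=220, R→Red 4·18=72, S→Red 4·13=52, T→Green 4·25=100, U→Red 5·4=20, V→Blue 6·11=66, W→Red 4·4=16. Service cost 570.
{Red, Green, Amber}: service cost 621
{Blue, Green, Amber}: service cost 635
Among all 4 size-3 choices, {Red, Blue, Green} is lowest.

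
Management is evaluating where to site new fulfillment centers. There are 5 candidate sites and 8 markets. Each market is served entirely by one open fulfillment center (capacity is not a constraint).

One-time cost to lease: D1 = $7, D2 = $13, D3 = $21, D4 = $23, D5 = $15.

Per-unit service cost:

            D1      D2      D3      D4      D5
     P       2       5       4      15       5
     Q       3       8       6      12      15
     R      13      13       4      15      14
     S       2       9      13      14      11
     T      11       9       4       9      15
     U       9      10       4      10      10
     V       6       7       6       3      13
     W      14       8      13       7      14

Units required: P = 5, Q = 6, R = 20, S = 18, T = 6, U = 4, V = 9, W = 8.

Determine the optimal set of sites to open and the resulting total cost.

Open D1, D3 and D4; minimum total cost 318.

For any fixed open set, each market goes to its cheapest open site; total = fixed + service.
{D1, D3, D4}: P→D1 2·5=10, Q→D1 3·6=18, R→D3 4·20=80, S→D1 2·18=36, T→D3 4·6=24, U→D3 4·4=16, V→D4 3·9=27, W→D4 7·8=56. Service 267; fixed 51; total 318.
{D1, D2, D3, D4}: P→D1 2·5=10, Q→D1 3·6=18, R→D3 4·20=80, S→D1 2·18=36, T→D3 4·6=24, U→D3 4·4=16, V→D4 3·9=27, W→D4 7·8=56. Service 267; fixed 64; total 331.
{D1, D3, D4, D5}: service 267 + fixed 66 = 333
{D1, D2, D3, D4, D5}: service 267 + fixed 79 = 346
No other subset beats 318.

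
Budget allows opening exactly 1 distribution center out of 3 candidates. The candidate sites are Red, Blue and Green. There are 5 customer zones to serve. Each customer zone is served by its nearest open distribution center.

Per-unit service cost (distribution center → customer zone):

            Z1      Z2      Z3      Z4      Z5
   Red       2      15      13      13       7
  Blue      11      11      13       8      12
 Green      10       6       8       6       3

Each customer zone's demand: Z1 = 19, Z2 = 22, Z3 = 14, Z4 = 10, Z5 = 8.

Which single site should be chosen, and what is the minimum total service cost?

Choose Green only; total service cost 518.

With exactly 1 open, each customer zone uses its cheapest among the chosen.
{Green}: Z1→Green 10·19=190, Z2→Green 6·22=132, Z3→Green 8·14=112, Z4→Green 6·10=60, Z5→Green 3·8=24. Service cost 518.
{Red}: service cost 736
{Blue}: service cost 809
Among all 3 size-1 choices, {Green} is lowest.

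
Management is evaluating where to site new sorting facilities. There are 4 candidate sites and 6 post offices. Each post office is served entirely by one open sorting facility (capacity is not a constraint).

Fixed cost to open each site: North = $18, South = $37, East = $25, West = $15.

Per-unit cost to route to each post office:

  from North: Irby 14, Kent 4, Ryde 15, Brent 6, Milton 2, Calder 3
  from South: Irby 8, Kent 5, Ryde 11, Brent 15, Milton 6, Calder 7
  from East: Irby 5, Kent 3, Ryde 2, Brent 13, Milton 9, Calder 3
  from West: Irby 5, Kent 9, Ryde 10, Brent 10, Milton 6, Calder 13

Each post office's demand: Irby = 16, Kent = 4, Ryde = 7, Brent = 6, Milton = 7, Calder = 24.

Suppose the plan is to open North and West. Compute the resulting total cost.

Each post office is assigned to its cheapest site among the open ones.
{North, West}: Irby→West 5·16=80, Kent→North 4·4=16, Ryde→West 10·7=70, Brent→North 6·6=36, Milton→North 2·7=14, Calder→North 3·24=72. Service 288; fixed 33; total 321.

Total cost: 321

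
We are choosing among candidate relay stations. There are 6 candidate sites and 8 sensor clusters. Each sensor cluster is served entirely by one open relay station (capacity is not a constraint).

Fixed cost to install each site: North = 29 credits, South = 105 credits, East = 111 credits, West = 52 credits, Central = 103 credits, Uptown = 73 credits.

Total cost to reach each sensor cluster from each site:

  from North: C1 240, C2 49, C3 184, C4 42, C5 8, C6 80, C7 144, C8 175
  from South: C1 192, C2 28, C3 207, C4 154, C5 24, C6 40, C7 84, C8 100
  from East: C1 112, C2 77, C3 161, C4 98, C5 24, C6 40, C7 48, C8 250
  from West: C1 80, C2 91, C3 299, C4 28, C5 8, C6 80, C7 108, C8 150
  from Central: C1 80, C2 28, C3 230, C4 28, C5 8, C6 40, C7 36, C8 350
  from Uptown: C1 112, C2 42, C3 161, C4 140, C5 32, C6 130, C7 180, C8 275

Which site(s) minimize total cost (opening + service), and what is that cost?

For any fixed open set, each sensor cluster goes to its cheapest open site; total = fixed + service.
{North, Central}: C1→Central 80, C2→Central 28, C3→North 184, C4→Central 28, C5→North 8, C6→Central 40, C7→Central 36, C8→North 175. Service 579; fixed 132; total 711.
{South, West}: service 575 + fixed 157 = 732
{South, Central}: service 527 + fixed 208 = 735
{North, South, East, West, Central, Uptown}: service 481 + fixed 473 = 954
No other subset beats 711.

Open North and Central; minimum total cost 711.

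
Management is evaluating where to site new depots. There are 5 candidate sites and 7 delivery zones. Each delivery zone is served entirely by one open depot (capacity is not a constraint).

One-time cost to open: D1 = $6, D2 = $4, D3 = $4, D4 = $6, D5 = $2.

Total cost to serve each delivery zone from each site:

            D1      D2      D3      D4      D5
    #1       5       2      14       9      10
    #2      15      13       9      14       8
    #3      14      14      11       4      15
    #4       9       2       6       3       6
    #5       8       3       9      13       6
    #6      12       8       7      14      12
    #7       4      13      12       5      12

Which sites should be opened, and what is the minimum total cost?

Open D2, D4 and D5; minimum total cost 44.

For any fixed open set, each delivery zone goes to its cheapest open site; total = fixed + service.
{D2, D4, D5}: #1→D2 2, #2→D5 8, #3→D4 4, #4→D2 2, #5→D2 3, #6→D2 8, #7→D4 5. Service 32; fixed 12; total 44.
{D2, D3, D4}: service 32 + fixed 14 = 46
{D2, D3, D4, D5}: #1→D2 2, #2→D5 8, #3→D4 4, #4→D2 2, #5→D2 3, #6→D3 7, #7→D4 5. Service 31; fixed 16; total 47.
{D1, D2, D3, D4, D5}: service 30 + fixed 22 = 52
No other subset beats 44.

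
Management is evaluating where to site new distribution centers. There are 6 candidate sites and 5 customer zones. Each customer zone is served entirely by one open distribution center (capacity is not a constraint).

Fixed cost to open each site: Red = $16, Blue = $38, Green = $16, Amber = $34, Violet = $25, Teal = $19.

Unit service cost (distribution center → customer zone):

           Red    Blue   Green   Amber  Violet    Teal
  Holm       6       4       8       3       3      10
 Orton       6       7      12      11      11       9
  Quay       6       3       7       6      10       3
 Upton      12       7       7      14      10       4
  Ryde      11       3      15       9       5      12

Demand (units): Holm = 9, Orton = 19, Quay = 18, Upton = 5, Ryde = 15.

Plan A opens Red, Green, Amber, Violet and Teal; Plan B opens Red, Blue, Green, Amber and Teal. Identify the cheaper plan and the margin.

Plan B is cheaper by 17.

Plan A: {Red, Green, Amber, Violet, Teal}: Holm→Amber 3·9=27, Orton→Red 6·19=114, Quay→Teal 3·18=54, Upton→Teal 4·5=20, Ryde→Violet 5·15=75. Service 290; fixed 110; total 400.
Plan B: {Red, Blue, Green, Amber, Teal}: Holm→Amber 3·9=27, Orton→Red 6·19=114, Quay→Blue 3·18=54, Upton→Teal 4·5=20, Ryde→Blue 3·15=45. Service 260; fixed 123; total 383.
Difference: |400 − 383| = 17.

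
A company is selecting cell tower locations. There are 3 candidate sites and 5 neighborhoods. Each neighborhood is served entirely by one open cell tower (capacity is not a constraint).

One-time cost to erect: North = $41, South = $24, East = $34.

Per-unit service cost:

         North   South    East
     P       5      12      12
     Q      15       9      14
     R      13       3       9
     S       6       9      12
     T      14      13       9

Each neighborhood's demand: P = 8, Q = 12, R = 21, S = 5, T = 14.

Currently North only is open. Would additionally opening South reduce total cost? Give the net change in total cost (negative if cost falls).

Current service cost with {North}: 719.
Adding South: each neighborhood re-picks its cheapest; new service cost 423, saving 296.
Extra fixed cost: 24. Net change = 24 − 296 = -272.
(Totals: 760 → 488.)

Yes — net change −272 (cost falls by 272).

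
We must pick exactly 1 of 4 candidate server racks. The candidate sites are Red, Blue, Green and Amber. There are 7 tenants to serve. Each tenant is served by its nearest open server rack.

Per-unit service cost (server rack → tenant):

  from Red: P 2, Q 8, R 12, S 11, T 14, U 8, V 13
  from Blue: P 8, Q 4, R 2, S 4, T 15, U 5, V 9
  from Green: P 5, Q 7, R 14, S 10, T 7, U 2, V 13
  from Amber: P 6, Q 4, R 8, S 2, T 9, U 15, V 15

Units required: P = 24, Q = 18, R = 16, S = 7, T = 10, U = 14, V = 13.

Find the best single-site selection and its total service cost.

Choose Blue only; total service cost 661.

With exactly 1 open, each tenant uses its cheapest among the chosen.
{Blue}: P→Blue 8·24=192, Q→Blue 4·18=72, R→Blue 2·16=32, S→Blue 4·7=28, T→Blue 15·10=150, U→Blue 5·14=70, V→Blue 9·13=117. Service cost 661.
{Green}: service cost 807
{Amber}: service cost 853
Among all 4 size-1 choices, {Blue} is lowest.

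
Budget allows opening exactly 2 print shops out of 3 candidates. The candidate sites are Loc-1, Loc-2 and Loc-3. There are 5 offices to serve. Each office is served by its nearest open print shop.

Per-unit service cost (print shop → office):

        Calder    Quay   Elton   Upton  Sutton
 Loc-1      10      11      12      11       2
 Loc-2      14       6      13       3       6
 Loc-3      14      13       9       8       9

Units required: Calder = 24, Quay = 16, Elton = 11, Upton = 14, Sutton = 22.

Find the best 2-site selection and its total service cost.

Choose Loc-1 and Loc-2; total service cost 554.

With exactly 2 open, each office uses its cheapest among the chosen.
{Loc-1, Loc-2}: Calder→Loc-1 10·24=240, Quay→Loc-2 6·16=96, Elton→Loc-1 12·11=132, Upton→Loc-2 3·14=42, Sutton→Loc-1 2·22=44. Service cost 554.
{Loc-1, Loc-3}: service cost 671
{Loc-2, Loc-3}: service cost 705
Among all 3 size-2 choices, {Loc-1, Loc-2} is lowest.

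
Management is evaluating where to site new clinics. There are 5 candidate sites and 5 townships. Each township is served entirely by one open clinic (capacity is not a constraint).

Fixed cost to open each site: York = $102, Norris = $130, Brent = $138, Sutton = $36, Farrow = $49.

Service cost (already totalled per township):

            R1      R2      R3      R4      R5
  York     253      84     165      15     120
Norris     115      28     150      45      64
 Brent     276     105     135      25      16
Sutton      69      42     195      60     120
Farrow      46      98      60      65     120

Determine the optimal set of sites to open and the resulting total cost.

For any fixed open set, each township goes to its cheapest open site; total = fixed + service.
{Brent, Sutton, Farrow}: R1→Farrow 46, R2→Sutton 42, R3→Farrow 60, R4→Brent 25, R5→Brent 16. Service 189; fixed 223; total 412.
{Sutton, Farrow}: R1→Farrow 46, R2→Sutton 42, R3→Farrow 60, R4→Sutton 60, R5→Sutton 120. Service 328; fixed 85; total 413.
{Norris, Farrow}: R1→Farrow 46, R2→Norris 28, R3→Farrow 60, R4→Norris 45, R5→Norris 64. Service 243; fixed 179; total 422.
{York, Norris, Brent, Sutton, Farrow}: service 165 + fixed 455 = 620
No other subset beats 412.

Open Brent, Sutton and Farrow; minimum total cost 412.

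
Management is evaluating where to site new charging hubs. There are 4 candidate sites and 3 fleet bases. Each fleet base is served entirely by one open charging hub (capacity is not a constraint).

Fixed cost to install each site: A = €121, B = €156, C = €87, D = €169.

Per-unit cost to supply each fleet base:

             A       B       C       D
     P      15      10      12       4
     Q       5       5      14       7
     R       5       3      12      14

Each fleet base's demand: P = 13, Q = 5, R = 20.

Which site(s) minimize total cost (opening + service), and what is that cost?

For any fixed open set, each fleet base goes to its cheapest open site; total = fixed + service.
{B}: P→B 10·13=130, Q→B 5·5=25, R→B 3·20=60. Service 215; fixed 156; total 371.
{A}: P→A 15·13=195, Q→A 5·5=25, R→A 5·20=100. Service 320; fixed 121; total 441.
{B, C}: service 215 + fixed 243 = 458
{A, B, C, D}: P→D 4·13=52, Q→A 5·5=25, R→B 3·20=60. Service 137; fixed 533; total 670.
No other subset beats 371.

Open B only; minimum total cost 371.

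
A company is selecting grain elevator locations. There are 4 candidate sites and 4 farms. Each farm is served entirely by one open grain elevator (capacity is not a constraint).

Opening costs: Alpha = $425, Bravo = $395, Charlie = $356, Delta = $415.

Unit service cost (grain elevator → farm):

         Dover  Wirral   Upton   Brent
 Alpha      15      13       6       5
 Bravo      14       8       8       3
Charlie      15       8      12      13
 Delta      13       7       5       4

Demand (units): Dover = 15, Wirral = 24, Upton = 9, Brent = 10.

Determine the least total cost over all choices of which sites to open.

Minimum total cost: 863

For any fixed open set, each farm goes to its cheapest open site; total = fixed + service.
{Delta}: Dover→Delta 13·15=195, Wirral→Delta 7·24=168, Upton→Delta 5·9=45, Brent→Delta 4·10=40. Service 448; fixed 415; total 863.
{Bravo}: service 504 + fixed 395 = 899
{Charlie}: Dover→Charlie 15·15=225, Wirral→Charlie 8·24=192, Upton→Charlie 12·9=108, Brent→Charlie 13·10=130. Service 655; fixed 356; total 1011.
{Alpha, Bravo, Charlie, Delta}: Dover→Delta 13·15=195, Wirral→Delta 7·24=168, Upton→Delta 5·9=45, Brent→Bravo 3·10=30. Service 438; fixed 1591; total 2029.
No other subset beats 863.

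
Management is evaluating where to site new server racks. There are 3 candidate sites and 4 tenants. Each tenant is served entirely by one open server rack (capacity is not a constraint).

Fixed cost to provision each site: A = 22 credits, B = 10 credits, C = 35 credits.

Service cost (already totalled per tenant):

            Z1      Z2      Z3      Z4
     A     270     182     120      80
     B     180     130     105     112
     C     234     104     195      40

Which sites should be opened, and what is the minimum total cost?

For any fixed open set, each tenant goes to its cheapest open site; total = fixed + service.
{B, C}: Z1→B 180, Z2→C 104, Z3→B 105, Z4→C 40. Service 429; fixed 45; total 474.
{A, B, C}: service 429 + fixed 67 = 496
{A, B}: service 495 + fixed 32 = 527
{B}: service 527 + fixed 10 = 537
(All 7 nonempty subsets were checked; B and C is lowest.)

Open B and C; minimum total cost 474.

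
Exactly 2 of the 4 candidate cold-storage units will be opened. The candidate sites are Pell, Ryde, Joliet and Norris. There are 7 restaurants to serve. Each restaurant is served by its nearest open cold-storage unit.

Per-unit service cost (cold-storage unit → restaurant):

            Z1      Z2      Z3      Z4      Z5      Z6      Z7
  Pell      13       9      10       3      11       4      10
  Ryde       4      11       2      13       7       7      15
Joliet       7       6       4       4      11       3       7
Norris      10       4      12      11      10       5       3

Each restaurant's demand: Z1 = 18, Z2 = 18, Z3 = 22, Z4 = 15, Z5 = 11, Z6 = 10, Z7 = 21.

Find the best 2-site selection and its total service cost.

Choose Ryde and Joliet; total service cost 538.

With exactly 2 open, each restaurant uses its cheapest among the chosen.
{Ryde, Joliet}: Z1→Ryde 4·18=72, Z2→Joliet 6·18=108, Z3→Ryde 2·22=44, Z4→Joliet 4·15=60, Z5→Ryde 7·11=77, Z6→Joliet 3·10=30, Z7→Joliet 7·21=147. Service cost 538.
{Ryde, Norris}: service cost 543
{Joliet, Norris}: service cost 549
Among all 6 size-2 choices, {Ryde, Joliet} is lowest.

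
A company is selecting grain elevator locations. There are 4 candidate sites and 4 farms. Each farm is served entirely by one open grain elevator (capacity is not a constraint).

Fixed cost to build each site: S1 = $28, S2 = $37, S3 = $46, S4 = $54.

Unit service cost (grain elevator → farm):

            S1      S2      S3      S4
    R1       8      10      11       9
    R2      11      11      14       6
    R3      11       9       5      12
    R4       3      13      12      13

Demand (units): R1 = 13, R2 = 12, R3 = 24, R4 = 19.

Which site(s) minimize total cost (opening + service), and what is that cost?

Open S1, S3 and S4; minimum total cost 481.

For any fixed open set, each farm goes to its cheapest open site; total = fixed + service.
{S1, S3, S4}: R1→S1 8·13=104, R2→S4 6·12=72, R3→S3 5·24=120, R4→S1 3·19=57. Service 353; fixed 128; total 481.
{S1, S3}: R1→S1 8·13=104, R2→S1 11·12=132, R3→S3 5·24=120, R4→S1 3·19=57. Service 413; fixed 74; total 487.
{S1, S2, S3, S4}: service 353 + fixed 165 = 518
{S1}: service 557 + fixed 28 = 585
No other subset beats 481.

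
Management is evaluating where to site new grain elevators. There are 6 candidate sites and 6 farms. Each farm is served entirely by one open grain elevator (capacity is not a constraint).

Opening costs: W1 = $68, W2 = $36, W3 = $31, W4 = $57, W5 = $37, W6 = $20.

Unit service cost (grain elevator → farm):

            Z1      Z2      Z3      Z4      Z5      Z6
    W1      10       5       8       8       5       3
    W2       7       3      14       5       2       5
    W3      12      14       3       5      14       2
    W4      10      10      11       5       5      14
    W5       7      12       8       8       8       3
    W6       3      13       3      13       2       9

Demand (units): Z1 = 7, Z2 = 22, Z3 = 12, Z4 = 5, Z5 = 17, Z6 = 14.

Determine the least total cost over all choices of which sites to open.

Minimum total cost: 297

For any fixed open set, each farm goes to its cheapest open site; total = fixed + service.
{W2, W3, W6}: Z1→W6 3·7=21, Z2→W2 3·22=66, Z3→W3 3·12=36, Z4→W2 5·5=25, Z5→W2 2·17=34, Z6→W3 2·14=28. Service 210; fixed 87; total 297.
{W2, W3}: Z1→W2 7·7=49, Z2→W2 3·22=66, Z3→W3 3·12=36, Z4→W2 5·5=25, Z5→W2 2·17=34, Z6→W3 2·14=28. Service 238; fixed 67; total 305.
{W2, W6}: Z1→W6 3·7=21, Z2→W2 3·22=66, Z3→W6 3·12=36, Z4→W2 5·5=25, Z5→W2 2·17=34, Z6→W2 5·14=70. Service 252; fixed 56; total 308.
{W1, W2, W3, W4, W5, W6}: service 210 + fixed 249 = 459
No other subset beats 297.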